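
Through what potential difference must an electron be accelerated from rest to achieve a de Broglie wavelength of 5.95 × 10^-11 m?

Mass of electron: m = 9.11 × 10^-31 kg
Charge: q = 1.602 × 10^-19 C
425 V

From λ = h/√(2mqV), we solve for V:

λ² = h²/(2mqV)
V = h²/(2mqλ²)
V = (6.626 × 10^-34 J·s)² / (2 × 9.11 × 10^-31 kg × 1.602 × 10^-19 C × (5.95 × 10^-11 m)²)
V = 425 V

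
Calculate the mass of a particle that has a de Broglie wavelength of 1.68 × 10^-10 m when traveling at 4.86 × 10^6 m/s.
8.12 × 10^-31 kg

From the de Broglie relation λ = h/(mv), we solve for m:

m = h/(λv)
m = (6.626 × 10^-34 J·s) / (1.68 × 10^-10 m × 4.86 × 10^6 m/s)
m = 8.12 × 10^-31 kg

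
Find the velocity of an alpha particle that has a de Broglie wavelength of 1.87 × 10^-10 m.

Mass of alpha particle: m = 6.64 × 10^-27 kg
5.34 × 10^2 m/s

From the de Broglie relation λ = h/(mv), we solve for v:

v = h/(mλ)
v = (6.626 × 10^-34 J·s) / (6.64 × 10^-27 kg × 1.87 × 10^-10 m)
v = 5.34 × 10^2 m/s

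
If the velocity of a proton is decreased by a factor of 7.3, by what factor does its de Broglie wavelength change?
The wavelength increases by a factor of 7.3.

From λ = h/(mv), the wavelength is inversely proportional to velocity:

λ ∝ 1/v

If v → v/7.3, then λ → 7.3λ

When velocity is decreased by a factor of 7.3, the wavelength increases by a factor of 7.3.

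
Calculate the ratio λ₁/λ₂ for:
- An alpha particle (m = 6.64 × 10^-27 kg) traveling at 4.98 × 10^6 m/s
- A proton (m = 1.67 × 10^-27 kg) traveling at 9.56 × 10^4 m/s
λ₁/λ₂ = 4.83 × 10^-3

Using λ = h/(mv):

λ₁ = h/(m₁v₁) = 2.00 × 10^-14 m
λ₂ = h/(m₂v₂) = 4.15 × 10^-12 m

Ratio λ₁/λ₂ = (m₂v₂)/(m₁v₁)
         = (1.67 × 10^-27 kg × 9.56 × 10^4 m/s) / (6.64 × 10^-27 kg × 4.98 × 10^6 m/s)
         = 4.83 × 10^-3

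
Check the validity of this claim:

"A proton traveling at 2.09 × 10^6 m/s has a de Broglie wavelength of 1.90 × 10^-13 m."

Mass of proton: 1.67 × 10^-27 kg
True

The claim is correct.

Using λ = h/(mv):
λ = (6.626 × 10^-34 J·s) / (1.67 × 10^-27 kg × 2.09 × 10^6 m/s)
λ = 1.90 × 10^-13 m

This matches the claimed value.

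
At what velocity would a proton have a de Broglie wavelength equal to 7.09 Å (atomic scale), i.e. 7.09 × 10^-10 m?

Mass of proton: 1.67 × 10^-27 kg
5.60 × 10^2 m/s

From λ = h/(mv), solve for v:

v = h/(mλ)
v = (6.626 × 10^-34 J·s) / (1.67 × 10^-27 kg × 7.09 × 10^-10 m)
v = 5.60 × 10^2 m/s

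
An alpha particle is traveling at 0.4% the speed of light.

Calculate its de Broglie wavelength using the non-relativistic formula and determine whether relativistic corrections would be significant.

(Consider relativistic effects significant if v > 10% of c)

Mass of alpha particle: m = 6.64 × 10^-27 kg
No, relativistic corrections are not needed.

Using the non-relativistic de Broglie formula λ = h/(mv):

v = 0.4% × c = 1.199 × 10^6 m/s

λ = h/(mv)
λ = (6.626 × 10^-34 J·s) / (6.64 × 10^-27 kg × 1.199 × 10^6 m/s)
λ = 8.32 × 10^-14 m

Since v = 0.4% of c < 10% of c, relativistic corrections are NOT significant and this non-relativistic result is a good approximation.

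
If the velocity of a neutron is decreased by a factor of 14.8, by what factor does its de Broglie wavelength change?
The wavelength increases by a factor of 14.8.

From λ = h/(mv), the wavelength is inversely proportional to velocity:

λ ∝ 1/v

If v → v/14.8, then λ → 14.8λ

When velocity is decreased by a factor of 14.8, the wavelength increases by a factor of 14.8.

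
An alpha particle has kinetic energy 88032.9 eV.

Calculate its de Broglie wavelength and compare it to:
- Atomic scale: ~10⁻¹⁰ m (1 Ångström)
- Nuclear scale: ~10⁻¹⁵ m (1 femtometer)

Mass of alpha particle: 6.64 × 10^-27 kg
λ = 4.84 × 10^-14 m, which is between nuclear and atomic scales.

Using λ = h/√(2mKE):

KE = 88032.9 eV = 1.410 × 10^-14 J

λ = h/√(2mKE)
λ = (6.626 × 10^-34 J·s) / √(2 × 6.64 × 10^-27 kg × 1.410 × 10^-14 J)
λ = 4.84 × 10^-14 m

Comparison:
- Atomic scale (10⁻¹⁰ m): λ is 0.00048× this size
- Nuclear scale (10⁻¹⁵ m): λ is 48× this size

The wavelength is between nuclear and atomic scales.

This wavelength is appropriate for probing atomic structure but too large for nuclear physics experiments.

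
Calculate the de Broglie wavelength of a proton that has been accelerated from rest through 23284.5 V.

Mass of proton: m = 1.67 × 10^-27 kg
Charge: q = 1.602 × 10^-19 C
1.88 × 10^-13 m

When a particle is accelerated through voltage V, it gains kinetic energy KE = qV.

The de Broglie wavelength is then λ = h/√(2mqV):

λ = h/√(2mqV)
λ = (6.626 × 10^-34 J·s) / √(2 × 1.67 × 10^-27 kg × 1.602 × 10^-19 C × 23284.5 V)
λ = 1.88 × 10^-13 m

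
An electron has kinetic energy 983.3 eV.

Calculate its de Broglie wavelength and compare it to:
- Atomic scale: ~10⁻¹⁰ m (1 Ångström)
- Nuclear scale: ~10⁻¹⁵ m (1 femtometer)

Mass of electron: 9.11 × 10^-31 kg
λ = 3.91 × 10^-11 m, which is between nuclear and atomic scales.

Using λ = h/√(2mKE):

KE = 983.3 eV = 1.575 × 10^-16 J

λ = h/√(2mKE)
λ = (6.626 × 10^-34 J·s) / √(2 × 9.11 × 10^-31 kg × 1.575 × 10^-16 J)
λ = 3.91 × 10^-11 m

Comparison:
- Atomic scale (10⁻¹⁰ m): λ is 0.39× this size
- Nuclear scale (10⁻¹⁵ m): λ is 3.9e+04× this size

The wavelength is between nuclear and atomic scales.

This wavelength is appropriate for probing atomic structure but too large for nuclear physics experiments.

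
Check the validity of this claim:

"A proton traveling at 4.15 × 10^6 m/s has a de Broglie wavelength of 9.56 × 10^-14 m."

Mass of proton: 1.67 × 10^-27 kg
True

The claim is correct.

Using λ = h/(mv):
λ = (6.626 × 10^-34 J·s) / (1.67 × 10^-27 kg × 4.15 × 10^6 m/s)
λ = 9.56 × 10^-14 m

This matches the claimed value.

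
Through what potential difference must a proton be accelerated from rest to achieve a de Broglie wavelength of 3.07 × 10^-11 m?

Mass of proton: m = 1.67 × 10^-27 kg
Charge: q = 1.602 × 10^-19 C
8.71 × 10^-1 V

From λ = h/√(2mqV), we solve for V:

λ² = h²/(2mqV)
V = h²/(2mqλ²)
V = (6.626 × 10^-34 J·s)² / (2 × 1.67 × 10^-27 kg × 1.602 × 10^-19 C × (3.07 × 10^-11 m)²)
V = 8.71 × 10^-1 V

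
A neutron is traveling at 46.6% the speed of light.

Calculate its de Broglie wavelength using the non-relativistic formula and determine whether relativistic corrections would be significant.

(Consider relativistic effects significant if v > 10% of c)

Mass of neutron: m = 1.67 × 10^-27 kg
Yes, relativistic corrections are needed.

Using the non-relativistic de Broglie formula λ = h/(mv):

v = 46.6% × c = 1.397 × 10^8 m/s

λ = h/(mv)
λ = (6.626 × 10^-34 J·s) / (1.67 × 10^-27 kg × 1.397 × 10^8 m/s)
λ = 2.84 × 10^-15 m

Since v = 46.6% of c > 10% of c, relativistic corrections ARE significant and the actual wavelength would differ from this non-relativistic estimate.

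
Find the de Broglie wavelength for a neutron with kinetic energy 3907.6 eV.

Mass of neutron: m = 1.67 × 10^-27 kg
4.58 × 10^-13 m

Using λ = h/√(2mKE):

First convert KE to Joules: KE = 3907.6 eV = 6.261 × 10^-16 J

λ = h/√(2mKE)
λ = (6.626 × 10^-34 J·s) / √(2 × 1.67 × 10^-27 kg × 6.261 × 10^-16 J)
λ = 4.58 × 10^-13 m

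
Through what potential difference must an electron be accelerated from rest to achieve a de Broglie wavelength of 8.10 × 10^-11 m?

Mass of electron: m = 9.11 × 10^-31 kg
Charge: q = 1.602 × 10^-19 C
229 V

From λ = h/√(2mqV), we solve for V:

λ² = h²/(2mqV)
V = h²/(2mqλ²)
V = (6.626 × 10^-34 J·s)² / (2 × 9.11 × 10^-31 kg × 1.602 × 10^-19 C × (8.10 × 10^-11 m)²)
V = 229 V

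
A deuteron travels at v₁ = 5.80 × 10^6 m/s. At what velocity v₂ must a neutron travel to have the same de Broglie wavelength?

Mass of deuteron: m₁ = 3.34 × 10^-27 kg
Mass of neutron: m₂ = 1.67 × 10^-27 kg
v₂ = 1.16 × 10^7 m/s

For equal de Broglie wavelengths: λ₁ = λ₂

h/(m₁v₁) = h/(m₂v₂)
m₁v₁ = m₂v₂
v₂ = v₁ · (m₁/m₂)

v₂ = 5.80 × 10^6 m/s × (3.34 × 10^-27 kg / 1.67 × 10^-27 kg)
v₂ = 1.16 × 10^7 m/s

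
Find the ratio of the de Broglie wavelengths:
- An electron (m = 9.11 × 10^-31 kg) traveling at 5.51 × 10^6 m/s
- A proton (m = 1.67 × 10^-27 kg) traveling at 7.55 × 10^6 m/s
λ₁/λ₂ = 2.51 × 10^3

Using λ = h/(mv):

λ₁ = h/(m₁v₁) = 1.32 × 10^-10 m
λ₂ = h/(m₂v₂) = 5.26 × 10^-14 m

Ratio λ₁/λ₂ = (m₂v₂)/(m₁v₁)
         = (1.67 × 10^-27 kg × 7.55 × 10^6 m/s) / (9.11 × 10^-31 kg × 5.51 × 10^6 m/s)
         = 2.51 × 10^3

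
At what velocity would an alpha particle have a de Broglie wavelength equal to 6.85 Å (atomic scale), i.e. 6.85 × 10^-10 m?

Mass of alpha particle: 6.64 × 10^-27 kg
1.46 × 10^2 m/s

From λ = h/(mv), solve for v:

v = h/(mλ)
v = (6.626 × 10^-34 J·s) / (6.64 × 10^-27 kg × 6.85 × 10^-10 m)
v = 1.46 × 10^2 m/s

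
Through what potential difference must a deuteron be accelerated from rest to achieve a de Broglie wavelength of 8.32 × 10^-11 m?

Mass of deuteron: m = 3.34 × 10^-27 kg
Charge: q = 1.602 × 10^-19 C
5.93 × 10^-2 V

From λ = h/√(2mqV), we solve for V:

λ² = h²/(2mqV)
V = h²/(2mqλ²)
V = (6.626 × 10^-34 J·s)² / (2 × 3.34 × 10^-27 kg × 1.602 × 10^-19 C × (8.32 × 10^-11 m)²)
V = 5.93 × 10^-2 V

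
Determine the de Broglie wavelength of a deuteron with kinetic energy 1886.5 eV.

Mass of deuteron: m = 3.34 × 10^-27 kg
4.66 × 10^-13 m

Using λ = h/√(2mKE):

First convert KE to Joules: KE = 1886.5 eV = 3.023 × 10^-16 J

λ = h/√(2mKE)
λ = (6.626 × 10^-34 J·s) / √(2 × 3.34 × 10^-27 kg × 3.023 × 10^-16 J)
λ = 4.66 × 10^-13 m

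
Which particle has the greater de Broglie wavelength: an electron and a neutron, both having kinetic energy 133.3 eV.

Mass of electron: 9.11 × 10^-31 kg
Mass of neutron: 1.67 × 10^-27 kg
The electron has the longer wavelength.

Using λ = h/√(2mKE):

For electron: λ₁ = h/√(2m₁KE) = 1.06 × 10^-10 m
For neutron: λ₂ = h/√(2m₂KE) = 2.48 × 10^-12 m

Since λ ∝ 1/√m at constant kinetic energy, the lighter particle has the longer wavelength.

The electron has the longer de Broglie wavelength.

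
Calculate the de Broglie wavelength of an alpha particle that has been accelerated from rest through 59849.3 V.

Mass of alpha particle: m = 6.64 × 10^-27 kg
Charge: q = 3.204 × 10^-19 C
4.15 × 10^-14 m

When a particle is accelerated through voltage V, it gains kinetic energy KE = qV.

The de Broglie wavelength is then λ = h/√(2mqV):

λ = h/√(2mqV)
λ = (6.626 × 10^-34 J·s) / √(2 × 6.64 × 10^-27 kg × 3.204 × 10^-19 C × 59849.3 V)
λ = 4.15 × 10^-14 m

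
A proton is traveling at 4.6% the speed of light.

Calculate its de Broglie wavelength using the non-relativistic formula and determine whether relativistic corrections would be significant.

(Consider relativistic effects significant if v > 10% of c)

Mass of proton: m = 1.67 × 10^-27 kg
No, relativistic corrections are not needed.

Using the non-relativistic de Broglie formula λ = h/(mv):

v = 4.6% × c = 1.379 × 10^7 m/s

λ = h/(mv)
λ = (6.626 × 10^-34 J·s) / (1.67 × 10^-27 kg × 1.379 × 10^7 m/s)
λ = 2.88 × 10^-14 m

Since v = 4.6% of c < 10% of c, relativistic corrections are NOT significant and this non-relativistic result is a good approximation.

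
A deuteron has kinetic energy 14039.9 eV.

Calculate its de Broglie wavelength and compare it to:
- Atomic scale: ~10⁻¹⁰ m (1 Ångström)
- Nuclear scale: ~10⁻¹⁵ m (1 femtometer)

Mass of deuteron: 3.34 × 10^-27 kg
λ = 1.71 × 10^-13 m, which is between nuclear and atomic scales.

Using λ = h/√(2mKE):

KE = 14039.9 eV = 2.249 × 10^-15 J

λ = h/√(2mKE)
λ = (6.626 × 10^-34 J·s) / √(2 × 3.34 × 10^-27 kg × 2.249 × 10^-15 J)
λ = 1.71 × 10^-13 m

Comparison:
- Atomic scale (10⁻¹⁰ m): λ is 0.0017× this size
- Nuclear scale (10⁻¹⁵ m): λ is 1.7e+02× this size

The wavelength is between nuclear and atomic scales.

This wavelength is appropriate for probing atomic structure but too large for nuclear physics experiments.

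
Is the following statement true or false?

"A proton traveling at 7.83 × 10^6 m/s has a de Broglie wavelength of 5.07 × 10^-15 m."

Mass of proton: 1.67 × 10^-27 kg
False

The claim is incorrect.

Using λ = h/(mv):
λ = (6.626 × 10^-34 J·s) / (1.67 × 10^-27 kg × 7.83 × 10^6 m/s)
λ = 5.07 × 10^-14 m

The actual wavelength differs from the claimed 5.07 × 10^-15 m.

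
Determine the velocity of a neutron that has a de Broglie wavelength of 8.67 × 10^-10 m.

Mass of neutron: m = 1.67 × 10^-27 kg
4.58 × 10^2 m/s

From the de Broglie relation λ = h/(mv), we solve for v:

v = h/(mλ)
v = (6.626 × 10^-34 J·s) / (1.67 × 10^-27 kg × 8.67 × 10^-10 m)
v = 4.58 × 10^2 m/s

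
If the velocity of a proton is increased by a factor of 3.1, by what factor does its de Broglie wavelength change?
The wavelength decreases by a factor of 3.1.

From λ = h/(mv), the wavelength is inversely proportional to velocity:

λ ∝ 1/v

If v → 3.1v, then λ → λ/3.1

When velocity is increased by a factor of 3.1, the wavelength decreases by a factor of 3.1.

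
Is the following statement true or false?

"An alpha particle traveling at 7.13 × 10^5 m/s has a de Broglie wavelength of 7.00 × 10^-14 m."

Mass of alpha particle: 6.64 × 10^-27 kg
False

The claim is incorrect.

Using λ = h/(mv):
λ = (6.626 × 10^-34 J·s) / (6.64 × 10^-27 kg × 7.13 × 10^5 m/s)
λ = 1.40 × 10^-13 m

The actual wavelength differs from the claimed 7.00 × 10^-14 m.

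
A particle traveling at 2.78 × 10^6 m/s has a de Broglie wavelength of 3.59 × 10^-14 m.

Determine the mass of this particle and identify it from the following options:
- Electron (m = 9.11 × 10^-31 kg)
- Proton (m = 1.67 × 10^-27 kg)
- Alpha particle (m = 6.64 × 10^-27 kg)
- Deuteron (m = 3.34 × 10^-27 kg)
The particle is an alpha particle.

From λ = h/(mv), solve for mass:

m = h/(λv)
m = (6.626 × 10^-34 J·s) / (3.59 × 10^-14 m × 2.78 × 10^6 m/s)
m = 6.64 × 10^-27 kg

Comparing with the listed masses, this is closest to an alpha particle.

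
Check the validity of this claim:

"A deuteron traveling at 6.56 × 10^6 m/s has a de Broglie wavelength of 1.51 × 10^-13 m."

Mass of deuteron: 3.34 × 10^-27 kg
False

The claim is incorrect.

Using λ = h/(mv):
λ = (6.626 × 10^-34 J·s) / (3.34 × 10^-27 kg × 6.56 × 10^6 m/s)
λ = 3.02 × 10^-14 m

The actual wavelength differs from the claimed 1.51 × 10^-13 m.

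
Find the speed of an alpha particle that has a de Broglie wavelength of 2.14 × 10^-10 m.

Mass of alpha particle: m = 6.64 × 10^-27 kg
4.66 × 10^2 m/s

From the de Broglie relation λ = h/(mv), we solve for v:

v = h/(mλ)
v = (6.626 × 10^-34 J·s) / (6.64 × 10^-27 kg × 2.14 × 10^-10 m)
v = 4.66 × 10^2 m/s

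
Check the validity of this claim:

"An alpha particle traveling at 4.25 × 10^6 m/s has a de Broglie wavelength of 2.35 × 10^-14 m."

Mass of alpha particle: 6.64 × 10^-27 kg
True

The claim is correct.

Using λ = h/(mv):
λ = (6.626 × 10^-34 J·s) / (6.64 × 10^-27 kg × 4.25 × 10^6 m/s)
λ = 2.35 × 10^-14 m

This matches the claimed value.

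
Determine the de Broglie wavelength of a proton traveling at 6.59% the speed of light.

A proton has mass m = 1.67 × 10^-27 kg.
2.01 × 10^-14 m

Using the de Broglie relation λ = h/(mv):

v = 6.59% × c = 1.976 × 10^7 m/s

λ = h/(mv)
λ = (6.626 × 10^-34 J·s) / (1.67 × 10^-27 kg × 1.976 × 10^7 m/s)
λ = 2.01 × 10^-14 m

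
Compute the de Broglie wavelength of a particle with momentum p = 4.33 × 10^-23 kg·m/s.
1.53 × 10^-11 m

Using the de Broglie relation λ = h/p:

λ = h/p
λ = (6.626 × 10^-34 J·s) / (4.33 × 10^-23 kg·m/s)
λ = 1.53 × 10^-11 m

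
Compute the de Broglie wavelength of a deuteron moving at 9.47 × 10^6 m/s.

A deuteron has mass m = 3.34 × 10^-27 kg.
2.09 × 10^-14 m

Using the de Broglie relation λ = h/(mv):

λ = h/(mv)
λ = (6.626 × 10^-34 J·s) / (3.34 × 10^-27 kg × 9.47 × 10^6 m/s)
λ = 2.09 × 10^-14 m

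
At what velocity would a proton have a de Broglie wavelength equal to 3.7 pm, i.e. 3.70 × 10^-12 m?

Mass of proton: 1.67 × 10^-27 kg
1.07 × 10^5 m/s

From λ = h/(mv), solve for v:

v = h/(mλ)
v = (6.626 × 10^-34 J·s) / (1.67 × 10^-27 kg × 3.70 × 10^-12 m)
v = 1.07 × 10^5 m/s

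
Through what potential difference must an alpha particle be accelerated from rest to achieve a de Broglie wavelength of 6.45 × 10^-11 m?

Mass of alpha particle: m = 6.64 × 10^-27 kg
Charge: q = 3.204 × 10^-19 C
2.48 × 10^-2 V

From λ = h/√(2mqV), we solve for V:

λ² = h²/(2mqV)
V = h²/(2mqλ²)
V = (6.626 × 10^-34 J·s)² / (2 × 6.64 × 10^-27 kg × 3.204 × 10^-19 C × (6.45 × 10^-11 m)²)
V = 2.48 × 10^-2 V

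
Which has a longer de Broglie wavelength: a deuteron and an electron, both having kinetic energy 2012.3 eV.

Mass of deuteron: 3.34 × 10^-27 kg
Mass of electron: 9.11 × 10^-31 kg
The electron has the longer wavelength.

Using λ = h/√(2mKE):

For deuteron: λ₁ = h/√(2m₁KE) = 4.52 × 10^-13 m
For electron: λ₂ = h/√(2m₂KE) = 2.73 × 10^-11 m

Since λ ∝ 1/√m at constant kinetic energy, the lighter particle has the longer wavelength.

The electron has the longer de Broglie wavelength.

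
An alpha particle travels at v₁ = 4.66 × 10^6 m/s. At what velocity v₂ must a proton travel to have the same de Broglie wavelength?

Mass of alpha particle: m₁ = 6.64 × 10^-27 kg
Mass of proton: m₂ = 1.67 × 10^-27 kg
v₂ = 1.85 × 10^7 m/s

For equal de Broglie wavelengths: λ₁ = λ₂

h/(m₁v₁) = h/(m₂v₂)
m₁v₁ = m₂v₂
v₂ = v₁ · (m₁/m₂)

v₂ = 4.66 × 10^6 m/s × (6.64 × 10^-27 kg / 1.67 × 10^-27 kg)
v₂ = 1.85 × 10^7 m/s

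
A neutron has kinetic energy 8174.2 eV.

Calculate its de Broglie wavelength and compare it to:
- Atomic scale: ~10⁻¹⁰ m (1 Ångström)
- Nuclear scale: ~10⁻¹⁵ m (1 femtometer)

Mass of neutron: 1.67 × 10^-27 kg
λ = 3.17 × 10^-13 m, which is between nuclear and atomic scales.

Using λ = h/√(2mKE):

KE = 8174.2 eV = 1.310 × 10^-15 J

λ = h/√(2mKE)
λ = (6.626 × 10^-34 J·s) / √(2 × 1.67 × 10^-27 kg × 1.310 × 10^-15 J)
λ = 3.17 × 10^-13 m

Comparison:
- Atomic scale (10⁻¹⁰ m): λ is 0.0032× this size
- Nuclear scale (10⁻¹⁵ m): λ is 3.2e+02× this size

The wavelength is between nuclear and atomic scales.

This wavelength is appropriate for probing atomic structure but too large for nuclear physics experiments.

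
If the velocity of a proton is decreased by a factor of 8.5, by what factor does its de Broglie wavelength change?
The wavelength increases by a factor of 8.5.

From λ = h/(mv), the wavelength is inversely proportional to velocity:

λ ∝ 1/v

If v → v/8.5, then λ → 8.5λ

When velocity is decreased by a factor of 8.5, the wavelength increases by a factor of 8.5.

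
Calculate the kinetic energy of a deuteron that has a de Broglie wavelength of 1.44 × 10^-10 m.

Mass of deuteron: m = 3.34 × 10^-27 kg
3.17 × 10^-21 J (or 0.0198 eV)

From λ = h/√(2mKE), we solve for KE:

λ² = h²/(2mKE)
KE = h²/(2mλ²)
KE = (6.626 × 10^-34 J·s)² / (2 × 3.34 × 10^-27 kg × (1.44 × 10^-10 m)²)
KE = 3.17 × 10^-21 J
KE = 0.0198 eV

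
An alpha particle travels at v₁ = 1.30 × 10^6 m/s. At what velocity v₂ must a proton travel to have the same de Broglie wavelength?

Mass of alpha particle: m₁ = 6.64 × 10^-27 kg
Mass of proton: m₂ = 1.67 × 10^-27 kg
v₂ = 5.17 × 10^6 m/s

For equal de Broglie wavelengths: λ₁ = λ₂

h/(m₁v₁) = h/(m₂v₂)
m₁v₁ = m₂v₂
v₂ = v₁ · (m₁/m₂)

v₂ = 1.30 × 10^6 m/s × (6.64 × 10^-27 kg / 1.67 × 10^-27 kg)
v₂ = 5.17 × 10^6 m/s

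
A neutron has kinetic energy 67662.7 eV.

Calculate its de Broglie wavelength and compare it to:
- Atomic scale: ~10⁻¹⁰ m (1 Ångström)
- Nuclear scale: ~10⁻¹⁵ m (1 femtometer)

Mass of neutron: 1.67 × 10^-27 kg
λ = 1.10 × 10^-13 m, which is between nuclear and atomic scales.

Using λ = h/√(2mKE):

KE = 67662.7 eV = 1.084 × 10^-14 J

λ = h/√(2mKE)
λ = (6.626 × 10^-34 J·s) / √(2 × 1.67 × 10^-27 kg × 1.084 × 10^-14 J)
λ = 1.10 × 10^-13 m

Comparison:
- Atomic scale (10⁻¹⁰ m): λ is 0.0011× this size
- Nuclear scale (10⁻¹⁵ m): λ is 1.1e+02× this size

The wavelength is between nuclear and atomic scales.

This wavelength is appropriate for probing atomic structure but too large for nuclear physics experiments.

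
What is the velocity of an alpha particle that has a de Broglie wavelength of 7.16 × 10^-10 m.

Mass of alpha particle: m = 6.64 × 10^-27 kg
1.39 × 10^2 m/s

From the de Broglie relation λ = h/(mv), we solve for v:

v = h/(mλ)
v = (6.626 × 10^-34 J·s) / (6.64 × 10^-27 kg × 7.16 × 10^-10 m)
v = 1.39 × 10^2 m/s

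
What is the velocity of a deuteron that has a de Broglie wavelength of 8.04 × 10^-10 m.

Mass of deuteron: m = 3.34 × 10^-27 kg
2.47 × 10^2 m/s

From the de Broglie relation λ = h/(mv), we solve for v:

v = h/(mλ)
v = (6.626 × 10^-34 J·s) / (3.34 × 10^-27 kg × 8.04 × 10^-10 m)
v = 2.47 × 10^2 m/s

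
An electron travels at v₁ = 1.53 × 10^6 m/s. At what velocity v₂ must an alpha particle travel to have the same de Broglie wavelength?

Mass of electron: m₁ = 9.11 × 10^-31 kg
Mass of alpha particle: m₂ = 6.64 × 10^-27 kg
v₂ = 2.10 × 10^2 m/s

For equal de Broglie wavelengths: λ₁ = λ₂

h/(m₁v₁) = h/(m₂v₂)
m₁v₁ = m₂v₂
v₂ = v₁ · (m₁/m₂)

v₂ = 1.53 × 10^6 m/s × (9.11 × 10^-31 kg / 6.64 × 10^-27 kg)
v₂ = 2.10 × 10^2 m/s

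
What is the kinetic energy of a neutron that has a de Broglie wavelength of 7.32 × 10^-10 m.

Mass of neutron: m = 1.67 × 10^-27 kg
2.45 × 10^-22 J (or 1.53 × 10^-3 eV)

From λ = h/√(2mKE), we solve for KE:

λ² = h²/(2mKE)
KE = h²/(2mλ²)
KE = (6.626 × 10^-34 J·s)² / (2 × 1.67 × 10^-27 kg × (7.32 × 10^-10 m)²)
KE = 2.45 × 10^-22 J
KE = 1.53 × 10^-3 eV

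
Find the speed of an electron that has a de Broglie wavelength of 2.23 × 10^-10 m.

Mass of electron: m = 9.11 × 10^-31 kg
3.26 × 10^6 m/s

From the de Broglie relation λ = h/(mv), we solve for v:

v = h/(mλ)
v = (6.626 × 10^-34 J·s) / (9.11 × 10^-31 kg × 2.23 × 10^-10 m)
v = 3.26 × 10^6 m/s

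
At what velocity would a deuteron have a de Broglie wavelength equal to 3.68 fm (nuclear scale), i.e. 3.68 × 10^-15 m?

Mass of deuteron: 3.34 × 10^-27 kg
5.39 × 10^7 m/s

From λ = h/(mv), solve for v:

v = h/(mλ)
v = (6.626 × 10^-34 J·s) / (3.34 × 10^-27 kg × 3.68 × 10^-15 m)
v = 5.39 × 10^7 m/s

Note: This velocity is 18.0% of the speed of light, so relativistic corrections would be needed for a more accurate calculation.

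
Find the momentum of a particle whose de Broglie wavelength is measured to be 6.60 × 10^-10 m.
1.00 × 10^-24 kg·m/s

From the de Broglie relation λ = h/p, we solve for p:

p = h/λ
p = (6.626 × 10^-34 J·s) / (6.60 × 10^-10 m)
p = 1.00 × 10^-24 kg·m/s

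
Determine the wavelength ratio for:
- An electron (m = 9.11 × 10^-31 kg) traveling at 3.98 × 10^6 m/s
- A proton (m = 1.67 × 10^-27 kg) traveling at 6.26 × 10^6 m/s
λ₁/λ₂ = 2.88 × 10^3

Using λ = h/(mv):

λ₁ = h/(m₁v₁) = 1.83 × 10^-10 m
λ₂ = h/(m₂v₂) = 6.34 × 10^-14 m

Ratio λ₁/λ₂ = (m₂v₂)/(m₁v₁)
         = (1.67 × 10^-27 kg × 6.26 × 10^6 m/s) / (9.11 × 10^-31 kg × 3.98 × 10^6 m/s)
         = 2.88 × 10^3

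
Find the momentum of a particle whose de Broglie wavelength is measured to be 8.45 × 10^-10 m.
7.84 × 10^-25 kg·m/s

From the de Broglie relation λ = h/p, we solve for p:

p = h/λ
p = (6.626 × 10^-34 J·s) / (8.45 × 10^-10 m)
p = 7.84 × 10^-25 kg·m/s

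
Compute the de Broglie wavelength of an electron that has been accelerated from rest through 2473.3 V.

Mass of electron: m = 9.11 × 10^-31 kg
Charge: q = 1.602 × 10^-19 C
2.47 × 10^-11 m

When a particle is accelerated through voltage V, it gains kinetic energy KE = qV.

The de Broglie wavelength is then λ = h/√(2mqV):

λ = h/√(2mqV)
λ = (6.626 × 10^-34 J·s) / √(2 × 9.11 × 10^-31 kg × 1.602 × 10^-19 C × 2473.3 V)
λ = 2.47 × 10^-11 m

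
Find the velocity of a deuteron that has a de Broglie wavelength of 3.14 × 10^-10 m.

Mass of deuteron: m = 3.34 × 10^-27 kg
6.32 × 10^2 m/s

From the de Broglie relation λ = h/(mv), we solve for v:

v = h/(mλ)
v = (6.626 × 10^-34 J·s) / (3.34 × 10^-27 kg × 3.14 × 10^-10 m)
v = 6.32 × 10^2 m/s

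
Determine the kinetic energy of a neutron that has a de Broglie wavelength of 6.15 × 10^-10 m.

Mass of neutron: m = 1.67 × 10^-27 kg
3.48 × 10^-22 J (or 2.17 × 10^-3 eV)

From λ = h/√(2mKE), we solve for KE:

λ² = h²/(2mKE)
KE = h²/(2mλ²)
KE = (6.626 × 10^-34 J·s)² / (2 × 1.67 × 10^-27 kg × (6.15 × 10^-10 m)²)
KE = 3.48 × 10^-22 J
KE = 2.17 × 10^-3 eV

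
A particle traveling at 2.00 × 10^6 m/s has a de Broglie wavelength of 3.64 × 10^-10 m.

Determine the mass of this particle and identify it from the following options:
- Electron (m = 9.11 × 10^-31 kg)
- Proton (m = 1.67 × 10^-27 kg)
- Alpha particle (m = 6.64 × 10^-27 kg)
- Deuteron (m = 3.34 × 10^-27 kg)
The particle is an electron.

From λ = h/(mv), solve for mass:

m = h/(λv)
m = (6.626 × 10^-34 J·s) / (3.64 × 10^-10 m × 2.00 × 10^6 m/s)
m = 9.10 × 10^-31 kg

Comparing with the listed masses, this is closest to an electron.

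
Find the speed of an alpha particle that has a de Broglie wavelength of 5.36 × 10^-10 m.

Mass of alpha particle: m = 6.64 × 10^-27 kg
1.86 × 10^2 m/s

From the de Broglie relation λ = h/(mv), we solve for v:

v = h/(mλ)
v = (6.626 × 10^-34 J·s) / (6.64 × 10^-27 kg × 5.36 × 10^-10 m)
v = 1.86 × 10^2 m/s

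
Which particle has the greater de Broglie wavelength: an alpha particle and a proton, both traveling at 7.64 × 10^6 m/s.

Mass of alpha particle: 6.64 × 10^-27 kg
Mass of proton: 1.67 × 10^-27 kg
The proton has the longer wavelength.

Using λ = h/(mv), since both particles have the same velocity, the wavelength depends only on mass.

For alpha particle: λ₁ = h/(m₁v) = 1.31 × 10^-14 m
For proton: λ₂ = h/(m₂v) = 5.19 × 10^-14 m

Since λ ∝ 1/m at constant velocity, the lighter particle has the longer wavelength.

The proton has the longer de Broglie wavelength.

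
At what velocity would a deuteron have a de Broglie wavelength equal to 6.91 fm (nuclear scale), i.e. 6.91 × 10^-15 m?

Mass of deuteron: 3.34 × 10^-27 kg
2.87 × 10^7 m/s

From λ = h/(mv), solve for v:

v = h/(mλ)
v = (6.626 × 10^-34 J·s) / (3.34 × 10^-27 kg × 6.91 × 10^-15 m)
v = 2.87 × 10^7 m/s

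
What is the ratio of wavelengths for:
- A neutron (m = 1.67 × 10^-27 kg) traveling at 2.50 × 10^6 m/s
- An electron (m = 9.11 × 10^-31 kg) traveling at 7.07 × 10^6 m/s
λ₁/λ₂ = 1.54 × 10^-3

Using λ = h/(mv):

λ₁ = h/(m₁v₁) = 1.59 × 10^-13 m
λ₂ = h/(m₂v₂) = 1.03 × 10^-10 m

Ratio λ₁/λ₂ = (m₂v₂)/(m₁v₁)
         = (9.11 × 10^-31 kg × 7.07 × 10^6 m/s) / (1.67 × 10^-27 kg × 2.50 × 10^6 m/s)
         = 1.54 × 10^-3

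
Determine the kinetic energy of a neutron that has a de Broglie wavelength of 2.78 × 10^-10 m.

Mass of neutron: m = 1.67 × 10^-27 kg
1.70 × 10^-21 J (or 0.0106 eV)

From λ = h/√(2mKE), we solve for KE:

λ² = h²/(2mKE)
KE = h²/(2mλ²)
KE = (6.626 × 10^-34 J·s)² / (2 × 1.67 × 10^-27 kg × (2.78 × 10^-10 m)²)
KE = 1.70 × 10^-21 J
KE = 0.0106 eV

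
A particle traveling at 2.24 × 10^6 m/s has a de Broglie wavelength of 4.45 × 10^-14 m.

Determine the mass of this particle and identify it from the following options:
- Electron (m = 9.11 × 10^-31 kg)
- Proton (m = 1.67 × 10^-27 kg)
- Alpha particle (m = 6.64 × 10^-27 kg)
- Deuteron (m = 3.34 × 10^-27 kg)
The particle is an alpha particle.

From λ = h/(mv), solve for mass:

m = h/(λv)
m = (6.626 × 10^-34 J·s) / (4.45 × 10^-14 m × 2.24 × 10^6 m/s)
m = 6.65 × 10^-27 kg

Comparing with the listed masses, this is closest to an alpha particle.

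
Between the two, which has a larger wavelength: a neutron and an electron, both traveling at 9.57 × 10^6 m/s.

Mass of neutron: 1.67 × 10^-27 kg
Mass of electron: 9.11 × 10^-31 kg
The electron has the longer wavelength.

Using λ = h/(mv), since both particles have the same velocity, the wavelength depends only on mass.

For neutron: λ₁ = h/(m₁v) = 4.15 × 10^-14 m
For electron: λ₂ = h/(m₂v) = 7.60 × 10^-11 m

Since λ ∝ 1/m at constant velocity, the lighter particle has the longer wavelength.

The electron has the longer de Broglie wavelength.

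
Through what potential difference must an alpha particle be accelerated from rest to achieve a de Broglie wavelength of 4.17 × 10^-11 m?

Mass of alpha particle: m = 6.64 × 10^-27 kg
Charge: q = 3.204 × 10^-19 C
5.93 × 10^-2 V

From λ = h/√(2mqV), we solve for V:

λ² = h²/(2mqV)
V = h²/(2mqλ²)
V = (6.626 × 10^-34 J·s)² / (2 × 6.64 × 10^-27 kg × 3.204 × 10^-19 C × (4.17 × 10^-11 m)²)
V = 5.93 × 10^-2 V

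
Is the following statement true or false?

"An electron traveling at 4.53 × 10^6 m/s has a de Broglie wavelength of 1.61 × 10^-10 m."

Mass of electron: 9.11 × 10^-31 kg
True

The claim is correct.

Using λ = h/(mv):
λ = (6.626 × 10^-34 J·s) / (9.11 × 10^-31 kg × 4.53 × 10^6 m/s)
λ = 1.61 × 10^-10 m

This matches the claimed value.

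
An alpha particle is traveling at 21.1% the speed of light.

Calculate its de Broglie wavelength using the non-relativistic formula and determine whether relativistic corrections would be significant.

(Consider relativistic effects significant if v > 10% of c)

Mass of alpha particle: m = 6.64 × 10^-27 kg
Yes, relativistic corrections are needed.

Using the non-relativistic de Broglie formula λ = h/(mv):

v = 21.1% × c = 6.326 × 10^7 m/s

λ = h/(mv)
λ = (6.626 × 10^-34 J·s) / (6.64 × 10^-27 kg × 6.326 × 10^7 m/s)
λ = 1.58 × 10^-15 m

Since v = 21.1% of c > 10% of c, relativistic corrections ARE significant and the actual wavelength would differ from this non-relativistic estimate.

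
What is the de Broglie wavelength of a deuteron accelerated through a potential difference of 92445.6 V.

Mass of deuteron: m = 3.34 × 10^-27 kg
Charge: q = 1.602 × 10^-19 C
6.66 × 10^-14 m

When a particle is accelerated through voltage V, it gains kinetic energy KE = qV.

The de Broglie wavelength is then λ = h/√(2mqV):

λ = h/√(2mqV)
λ = (6.626 × 10^-34 J·s) / √(2 × 3.34 × 10^-27 kg × 1.602 × 10^-19 C × 92445.6 V)
λ = 6.66 × 10^-14 m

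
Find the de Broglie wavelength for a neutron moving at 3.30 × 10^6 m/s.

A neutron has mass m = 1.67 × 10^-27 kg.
1.20 × 10^-13 m

Using the de Broglie relation λ = h/(mv):

λ = h/(mv)
λ = (6.626 × 10^-34 J·s) / (1.67 × 10^-27 kg × 3.30 × 10^6 m/s)
λ = 1.20 × 10^-13 m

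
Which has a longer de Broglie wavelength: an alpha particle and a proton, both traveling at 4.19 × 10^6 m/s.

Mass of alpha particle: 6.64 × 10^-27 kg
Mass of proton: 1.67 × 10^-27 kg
The proton has the longer wavelength.

Using λ = h/(mv), since both particles have the same velocity, the wavelength depends only on mass.

For alpha particle: λ₁ = h/(m₁v) = 2.38 × 10^-14 m
For proton: λ₂ = h/(m₂v) = 9.47 × 10^-14 m

Since λ ∝ 1/m at constant velocity, the lighter particle has the longer wavelength.

The proton has the longer de Broglie wavelength.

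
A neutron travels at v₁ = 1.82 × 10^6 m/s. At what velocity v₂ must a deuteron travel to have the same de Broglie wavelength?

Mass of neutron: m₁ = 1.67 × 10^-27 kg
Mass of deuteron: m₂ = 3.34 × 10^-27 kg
v₂ = 9.10 × 10^5 m/s

For equal de Broglie wavelengths: λ₁ = λ₂

h/(m₁v₁) = h/(m₂v₂)
m₁v₁ = m₂v₂
v₂ = v₁ · (m₁/m₂)

v₂ = 1.82 × 10^6 m/s × (1.67 × 10^-27 kg / 3.34 × 10^-27 kg)
v₂ = 9.10 × 10^5 m/s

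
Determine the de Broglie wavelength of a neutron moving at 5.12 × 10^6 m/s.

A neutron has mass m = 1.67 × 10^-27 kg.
7.75 × 10^-14 m

Using the de Broglie relation λ = h/(mv):

λ = h/(mv)
λ = (6.626 × 10^-34 J·s) / (1.67 × 10^-27 kg × 5.12 × 10^6 m/s)
λ = 7.75 × 10^-14 m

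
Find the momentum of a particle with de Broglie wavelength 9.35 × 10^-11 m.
7.09 × 10^-24 kg·m/s

From the de Broglie relation λ = h/p, we solve for p:

p = h/λ
p = (6.626 × 10^-34 J·s) / (9.35 × 10^-11 m)
p = 7.09 × 10^-24 kg·m/s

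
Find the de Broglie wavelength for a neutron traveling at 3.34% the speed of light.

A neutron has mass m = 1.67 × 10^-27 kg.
3.96 × 10^-14 m

Using the de Broglie relation λ = h/(mv):

v = 3.34% × c = 1.001 × 10^7 m/s

λ = h/(mv)
λ = (6.626 × 10^-34 J·s) / (1.67 × 10^-27 kg × 1.001 × 10^7 m/s)
λ = 3.96 × 10^-14 m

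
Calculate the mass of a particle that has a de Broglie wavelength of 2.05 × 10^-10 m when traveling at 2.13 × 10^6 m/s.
1.52 × 10^-30 kg

From the de Broglie relation λ = h/(mv), we solve for m:

m = h/(λv)
m = (6.626 × 10^-34 J·s) / (2.05 × 10^-10 m × 2.13 × 10^6 m/s)
m = 1.52 × 10^-30 kg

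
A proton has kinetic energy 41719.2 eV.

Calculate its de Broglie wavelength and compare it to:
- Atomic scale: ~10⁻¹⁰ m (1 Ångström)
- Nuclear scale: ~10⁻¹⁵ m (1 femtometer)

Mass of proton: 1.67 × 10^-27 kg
λ = 1.40 × 10^-13 m, which is between nuclear and atomic scales.

Using λ = h/√(2mKE):

KE = 41719.2 eV = 6.684 × 10^-15 J

λ = h/√(2mKE)
λ = (6.626 × 10^-34 J·s) / √(2 × 1.67 × 10^-27 kg × 6.684 × 10^-15 J)
λ = 1.40 × 10^-13 m

Comparison:
- Atomic scale (10⁻¹⁰ m): λ is 0.0014× this size
- Nuclear scale (10⁻¹⁵ m): λ is 1.4e+02× this size

The wavelength is between nuclear and atomic scales.

This wavelength is appropriate for probing atomic structure but too large for nuclear physics experiments.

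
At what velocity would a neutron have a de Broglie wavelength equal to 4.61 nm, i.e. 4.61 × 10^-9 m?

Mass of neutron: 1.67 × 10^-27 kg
8.61 × 10^1 m/s

From λ = h/(mv), solve for v:

v = h/(mλ)
v = (6.626 × 10^-34 J·s) / (1.67 × 10^-27 kg × 4.61 × 10^-9 m)
v = 8.61 × 10^1 m/s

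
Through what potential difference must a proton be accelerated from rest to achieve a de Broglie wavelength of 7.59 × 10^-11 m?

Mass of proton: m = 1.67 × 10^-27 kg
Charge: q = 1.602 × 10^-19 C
1.42 × 10^-1 V

From λ = h/√(2mqV), we solve for V:

λ² = h²/(2mqV)
V = h²/(2mqλ²)
V = (6.626 × 10^-34 J·s)² / (2 × 1.67 × 10^-27 kg × 1.602 × 10^-19 C × (7.59 × 10^-11 m)²)
V = 1.42 × 10^-1 V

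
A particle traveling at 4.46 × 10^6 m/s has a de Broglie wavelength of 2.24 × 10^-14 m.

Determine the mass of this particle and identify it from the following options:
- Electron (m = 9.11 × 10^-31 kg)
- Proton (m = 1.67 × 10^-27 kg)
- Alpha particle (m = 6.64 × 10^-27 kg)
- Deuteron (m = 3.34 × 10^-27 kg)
The particle is an alpha particle.

From λ = h/(mv), solve for mass:

m = h/(λv)
m = (6.626 × 10^-34 J·s) / (2.24 × 10^-14 m × 4.46 × 10^6 m/s)
m = 6.63 × 10^-27 kg

Comparing with the listed masses, this is closest to an alpha particle.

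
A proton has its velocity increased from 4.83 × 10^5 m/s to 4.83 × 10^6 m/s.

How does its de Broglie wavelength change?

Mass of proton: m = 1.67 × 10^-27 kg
The wavelength decreases by a factor of 10.

Using λ = h/(mv):

Initial wavelength: λ₁ = h/(mv₁) = 8.21 × 10^-13 m
Final wavelength: λ₂ = h/(mv₂) = 8.21 × 10^-14 m

Since λ ∝ 1/v, when velocity increases by a factor of 10, the wavelength decreases by a factor of 10.

λ₂/λ₁ = v₁/v₂ = 1/10

The wavelength decreases by a factor of 10.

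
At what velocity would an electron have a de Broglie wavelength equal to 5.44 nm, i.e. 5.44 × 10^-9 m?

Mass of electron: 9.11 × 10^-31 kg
1.34 × 10^5 m/s

From λ = h/(mv), solve for v:

v = h/(mλ)
v = (6.626 × 10^-34 J·s) / (9.11 × 10^-31 kg × 5.44 × 10^-9 m)
v = 1.34 × 10^5 m/s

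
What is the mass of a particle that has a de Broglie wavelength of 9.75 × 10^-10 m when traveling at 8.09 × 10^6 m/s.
8.40 × 10^-32 kg

From the de Broglie relation λ = h/(mv), we solve for m:

m = h/(λv)
m = (6.626 × 10^-34 J·s) / (9.75 × 10^-10 m × 8.09 × 10^6 m/s)
m = 8.40 × 10^-32 kg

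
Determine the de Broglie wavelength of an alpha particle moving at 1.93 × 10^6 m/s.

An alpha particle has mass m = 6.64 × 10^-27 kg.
5.17 × 10^-14 m

Using the de Broglie relation λ = h/(mv):

λ = h/(mv)
λ = (6.626 × 10^-34 J·s) / (6.64 × 10^-27 kg × 1.93 × 10^6 m/s)
λ = 5.17 × 10^-14 m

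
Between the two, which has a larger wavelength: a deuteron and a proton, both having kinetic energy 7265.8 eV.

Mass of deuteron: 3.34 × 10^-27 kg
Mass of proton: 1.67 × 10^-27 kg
The proton has the longer wavelength.

Using λ = h/√(2mKE):

For deuteron: λ₁ = h/√(2m₁KE) = 2.38 × 10^-13 m
For proton: λ₂ = h/√(2m₂KE) = 3.36 × 10^-13 m

Since λ ∝ 1/√m at constant kinetic energy, the lighter particle has the longer wavelength.

The proton has the longer de Broglie wavelength.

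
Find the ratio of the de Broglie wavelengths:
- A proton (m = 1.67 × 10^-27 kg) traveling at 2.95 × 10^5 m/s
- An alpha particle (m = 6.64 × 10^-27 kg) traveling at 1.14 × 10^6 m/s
λ₁/λ₂ = 15.4

Using λ = h/(mv):

λ₁ = h/(m₁v₁) = 1.34 × 10^-12 m
λ₂ = h/(m₂v₂) = 8.75 × 10^-14 m

Ratio λ₁/λ₂ = (m₂v₂)/(m₁v₁)
         = (6.64 × 10^-27 kg × 1.14 × 10^6 m/s) / (1.67 × 10^-27 kg × 2.95 × 10^5 m/s)
         = 15.4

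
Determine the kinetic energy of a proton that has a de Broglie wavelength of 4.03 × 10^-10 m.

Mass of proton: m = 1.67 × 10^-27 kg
8.09 × 10^-22 J (or 5.05 × 10^-3 eV)

From λ = h/√(2mKE), we solve for KE:

λ² = h²/(2mKE)
KE = h²/(2mλ²)
KE = (6.626 × 10^-34 J·s)² / (2 × 1.67 × 10^-27 kg × (4.03 × 10^-10 m)²)
KE = 8.09 × 10^-22 J
KE = 5.05 × 10^-3 eV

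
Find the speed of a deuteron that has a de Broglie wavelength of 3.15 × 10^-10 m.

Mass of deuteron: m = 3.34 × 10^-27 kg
6.30 × 10^2 m/s

From the de Broglie relation λ = h/(mv), we solve for v:

v = h/(mλ)
v = (6.626 × 10^-34 J·s) / (3.34 × 10^-27 kg × 3.15 × 10^-10 m)
v = 6.30 × 10^2 m/s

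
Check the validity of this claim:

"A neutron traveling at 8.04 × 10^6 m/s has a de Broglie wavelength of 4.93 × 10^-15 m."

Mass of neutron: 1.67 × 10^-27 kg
False

The claim is incorrect.

Using λ = h/(mv):
λ = (6.626 × 10^-34 J·s) / (1.67 × 10^-27 kg × 8.04 × 10^6 m/s)
λ = 4.93 × 10^-14 m

The actual wavelength differs from the claimed 4.93 × 10^-15 m.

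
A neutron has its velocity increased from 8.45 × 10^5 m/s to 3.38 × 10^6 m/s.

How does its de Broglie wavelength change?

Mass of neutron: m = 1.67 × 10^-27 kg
The wavelength decreases by a factor of 4.

Using λ = h/(mv):

Initial wavelength: λ₁ = h/(mv₁) = 4.70 × 10^-13 m
Final wavelength: λ₂ = h/(mv₂) = 1.17 × 10^-13 m

Since λ ∝ 1/v, when velocity increases by a factor of 4, the wavelength decreases by a factor of 4.

λ₂/λ₁ = v₁/v₂ = 1/4

The wavelength decreases by a factor of 4.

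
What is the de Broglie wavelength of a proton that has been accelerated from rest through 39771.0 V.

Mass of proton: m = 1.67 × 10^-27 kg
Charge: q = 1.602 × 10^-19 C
1.44 × 10^-13 m

When a particle is accelerated through voltage V, it gains kinetic energy KE = qV.

The de Broglie wavelength is then λ = h/√(2mqV):

λ = h/√(2mqV)
λ = (6.626 × 10^-34 J·s) / √(2 × 1.67 × 10^-27 kg × 1.602 × 10^-19 C × 39771.0 V)
λ = 1.44 × 10^-13 m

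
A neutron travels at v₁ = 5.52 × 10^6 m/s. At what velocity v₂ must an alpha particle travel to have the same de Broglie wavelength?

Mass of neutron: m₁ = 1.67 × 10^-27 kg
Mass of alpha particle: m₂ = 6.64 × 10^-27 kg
v₂ = 1.39 × 10^6 m/s

For equal de Broglie wavelengths: λ₁ = λ₂

h/(m₁v₁) = h/(m₂v₂)
m₁v₁ = m₂v₂
v₂ = v₁ · (m₁/m₂)

v₂ = 5.52 × 10^6 m/s × (1.67 × 10^-27 kg / 6.64 × 10^-27 kg)
v₂ = 1.39 × 10^6 m/s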